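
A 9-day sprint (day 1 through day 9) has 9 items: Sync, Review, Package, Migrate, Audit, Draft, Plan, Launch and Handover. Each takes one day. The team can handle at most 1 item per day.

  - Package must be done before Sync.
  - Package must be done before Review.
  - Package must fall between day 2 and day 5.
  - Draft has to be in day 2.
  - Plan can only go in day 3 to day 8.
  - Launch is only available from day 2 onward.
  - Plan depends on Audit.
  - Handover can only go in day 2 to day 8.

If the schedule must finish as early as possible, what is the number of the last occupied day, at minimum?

day 9

The precedence chain requires at least 2 distinct days.
With at most 1 per day and 9 work items, at least 9 days are needed.
Plan can't be placed before day 3, so the schedule must run through at least day 3.
9 works (last occupied day: day 9): for example Review -> day 8, Audit -> day 1, Migrate -> day 9, Plan -> day 4, Package -> day 3, Handover -> day 5, Launch -> day 6, Draft -> day 2, Sync -> day 7.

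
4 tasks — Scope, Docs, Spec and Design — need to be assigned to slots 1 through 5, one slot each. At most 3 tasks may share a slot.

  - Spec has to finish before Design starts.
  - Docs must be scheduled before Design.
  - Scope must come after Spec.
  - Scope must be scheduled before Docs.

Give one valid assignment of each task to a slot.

Design=4, Docs=3, Spec=1, Scope=2

Checking: Docs(3) before Design(4); Spec(1) before Scope(2); Scope(2) before Docs(3); Spec(1) before Design(4); max 1 per slot (cap 3).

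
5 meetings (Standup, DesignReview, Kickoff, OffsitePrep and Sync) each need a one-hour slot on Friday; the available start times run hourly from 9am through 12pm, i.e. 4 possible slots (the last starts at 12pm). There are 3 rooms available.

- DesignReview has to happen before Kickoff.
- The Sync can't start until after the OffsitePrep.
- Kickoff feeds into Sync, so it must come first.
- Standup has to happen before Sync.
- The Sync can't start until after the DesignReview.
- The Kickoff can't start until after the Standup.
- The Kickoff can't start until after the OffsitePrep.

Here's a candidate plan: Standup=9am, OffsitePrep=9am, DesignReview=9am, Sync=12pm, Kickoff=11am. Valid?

Yes

The Kickoff can't start until after the Standup — holds.
The Sync can't start until after the DesignReview — holds.
The Sync can't start until after the OffsitePrep — holds.
The Kickoff can't start until after the OffsitePrep — holds.
There are 3 rooms available — holds.
Standup has to happen before Sync — holds.
Kickoff feeds into Sync, so it must come first — holds.
DesignReview has to happen before Kickoff — holds.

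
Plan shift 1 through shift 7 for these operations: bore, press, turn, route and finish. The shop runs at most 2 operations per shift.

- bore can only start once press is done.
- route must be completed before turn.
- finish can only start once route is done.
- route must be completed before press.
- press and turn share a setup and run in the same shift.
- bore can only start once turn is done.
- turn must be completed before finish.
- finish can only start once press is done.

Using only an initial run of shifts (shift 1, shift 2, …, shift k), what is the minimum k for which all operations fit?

The precedence chain requires at least 3 distinct shifts.
With at most 2 per shift and 5 operations, at least 3 shifts are needed.
3 works (last occupied shift: shift 3): for example turn=shift 2, press=shift 2, bore=shift 3, finish=shift 3, route=shift 1.

3 shifts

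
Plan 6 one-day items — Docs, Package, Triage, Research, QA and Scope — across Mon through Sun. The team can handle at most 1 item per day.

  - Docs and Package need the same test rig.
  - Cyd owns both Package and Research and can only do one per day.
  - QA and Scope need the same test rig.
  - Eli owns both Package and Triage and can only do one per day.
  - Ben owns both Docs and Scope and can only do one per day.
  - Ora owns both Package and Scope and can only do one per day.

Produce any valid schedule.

Triage -> Wed; Docs -> Mon; Package -> Tue; Scope -> Sat; QA -> Fri; Research -> Thu

Checking: QA(Fri) != Scope(Sat); Docs(Mon) != Package(Tue); Package(Tue) != Scope(Sat); Package(Tue) != Research(Thu); Docs(Mon) != Scope(Sat); Package(Tue) != Triage(Wed); max 1 per day (cap 1).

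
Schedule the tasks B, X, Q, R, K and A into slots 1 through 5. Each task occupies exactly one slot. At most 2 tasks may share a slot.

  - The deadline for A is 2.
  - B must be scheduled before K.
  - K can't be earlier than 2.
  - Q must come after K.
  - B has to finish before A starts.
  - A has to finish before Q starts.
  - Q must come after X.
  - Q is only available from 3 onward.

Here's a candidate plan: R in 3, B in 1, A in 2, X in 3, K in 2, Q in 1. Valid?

At most 2 tasks may share a slot — holds.
Q must come after K — violated.
The deadline for A is 2 — holds.
A has to finish before Q starts — violated.
B has to finish before A starts — holds.
K can't be earlier than 2 — holds.
Q is only available from 3 onward — violated.
B must be scheduled before K — holds.
Q must come after X — violated.

Invalid. Q is only available from 3 onward.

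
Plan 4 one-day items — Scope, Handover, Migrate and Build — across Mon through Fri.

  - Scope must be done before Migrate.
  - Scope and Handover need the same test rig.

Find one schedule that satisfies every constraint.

Build=Mon; Scope=Mon; Migrate=Tue; Handover=Tue

Checking: Scope(Mon) before Migrate(Tue); Scope(Mon) != Handover(Tue).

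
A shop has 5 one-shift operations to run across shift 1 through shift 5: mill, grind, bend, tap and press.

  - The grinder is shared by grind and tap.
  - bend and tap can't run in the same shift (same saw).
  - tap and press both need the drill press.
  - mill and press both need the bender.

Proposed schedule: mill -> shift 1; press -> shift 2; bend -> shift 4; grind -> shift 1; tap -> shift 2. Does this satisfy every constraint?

bend and tap can't run in the same shift (same saw) — holds.
tap and press both need the drill press — violated.
mill and press both need the bender — holds.
The grinder is shared by grind and tap — holds.

No — it violates: tap and press both need the drill press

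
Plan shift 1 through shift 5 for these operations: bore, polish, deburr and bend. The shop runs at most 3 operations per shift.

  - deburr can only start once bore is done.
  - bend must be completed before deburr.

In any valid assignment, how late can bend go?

shift 4

Downstream work caps bend at shift 4.
bend at shift 4 is achievable: polish=shift 1; deburr=shift 5; bore=shift 1; bend=shift 4.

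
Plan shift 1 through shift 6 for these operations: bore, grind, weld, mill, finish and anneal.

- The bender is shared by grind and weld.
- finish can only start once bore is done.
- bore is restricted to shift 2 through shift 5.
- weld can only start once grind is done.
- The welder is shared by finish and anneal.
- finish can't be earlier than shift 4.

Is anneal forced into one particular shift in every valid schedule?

No

anneal can be shift 1 (e.g. mill in shift 1; finish in shift 4; anneal in shift 1; weld in shift 2; bore in shift 2; grind in shift 1) or shift 2 (e.g. weld=shift 2; mill=shift 1; grind=shift 1; finish=shift 4; bore=shift 2; anneal=shift 2).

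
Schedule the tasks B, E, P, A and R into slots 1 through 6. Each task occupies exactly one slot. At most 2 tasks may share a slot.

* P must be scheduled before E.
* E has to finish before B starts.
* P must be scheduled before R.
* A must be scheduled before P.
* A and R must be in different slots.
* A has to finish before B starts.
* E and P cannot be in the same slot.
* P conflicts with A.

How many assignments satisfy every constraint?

48

Splitting on B: it can be 4 (4), 5 (14), 6 (30). Listing each branch's schedules as (E, P, A, R):
B=4: (3,2,1,3) (3,2,1,4) (3,2,1,5) (3,2,1,6) — 4.
B=5: (3,2,1,3) (3,2,1,4) (3,2,1,5) (3,2,1,6) (4,2,1,3) (4,2,1,4) (4,2,1,5) (4,2,1,6) (4,3,1,4) (4,3,1,5) (4,3,1,6) (4,3,2,4) (4,3,2,5) (4,3,2,6) — 14.
B=6: (3,2,1,3) (3,2,1,4) (3,2,1,5) (3,2,1,6) (4,2,1,3) (4,2,1,4) (4,2,1,5) (4,2,1,6) (4,3,1,4) (4,3,1,5) (4,3,1,6) (4,3,2,4) (4,3,2,5) (4,3,2,6) (5,2,1,3) (5,2,1,4) (5,2,1,5) (5,2,1,6) (5,3,1,4) (5,3,1,5) (5,3,1,6) (5,3,2,4) (5,3,2,5) (5,3,2,6) (5,4,1,5) (5,4,1,6) (5,4,2,5) (5,4,2,6) (5,4,3,5) (5,4,3,6) — 30.
Summing: 4 + 14 + 30 = 48.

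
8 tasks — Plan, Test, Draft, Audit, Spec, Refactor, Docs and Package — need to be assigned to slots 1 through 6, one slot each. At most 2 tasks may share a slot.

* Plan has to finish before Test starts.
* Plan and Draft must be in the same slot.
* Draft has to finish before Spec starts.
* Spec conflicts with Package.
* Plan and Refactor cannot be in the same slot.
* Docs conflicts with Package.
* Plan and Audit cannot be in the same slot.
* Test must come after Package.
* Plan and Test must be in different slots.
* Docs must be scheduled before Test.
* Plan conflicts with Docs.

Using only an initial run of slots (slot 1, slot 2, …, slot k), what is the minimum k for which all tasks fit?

The precedence chain requires at least 2 distinct slots.
With at most 2 per slot and 8 tasks, at least 4 slots are needed.
4 works (last occupied slot: 4): for example Plan in 1, Draft in 1, Test in 4, Package in 3, Docs in 2, Refactor in 4, Audit in 3, Spec in 2.

4 slots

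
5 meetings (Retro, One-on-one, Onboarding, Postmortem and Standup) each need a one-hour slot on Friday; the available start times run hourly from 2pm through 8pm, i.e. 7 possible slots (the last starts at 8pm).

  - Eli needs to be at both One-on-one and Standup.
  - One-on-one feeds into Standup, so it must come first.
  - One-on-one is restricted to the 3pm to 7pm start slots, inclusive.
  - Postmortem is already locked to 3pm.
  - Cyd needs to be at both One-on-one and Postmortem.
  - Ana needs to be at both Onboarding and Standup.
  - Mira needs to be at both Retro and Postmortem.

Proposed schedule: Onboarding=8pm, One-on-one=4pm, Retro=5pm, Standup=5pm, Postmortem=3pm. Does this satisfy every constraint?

Yes

Ana needs to be at both Onboarding and Standup — holds.
Eli needs to be at both One-on-one and Standup — holds.
One-on-one is restricted to the 3pm to 7pm start slots, inclusive — holds.
Cyd needs to be at both One-on-one and Postmortem — holds.
Postmortem is already locked to 3pm — holds.
One-on-one feeds into Standup, so it must come first — holds.
Mira needs to be at both Retro and Postmortem — holds.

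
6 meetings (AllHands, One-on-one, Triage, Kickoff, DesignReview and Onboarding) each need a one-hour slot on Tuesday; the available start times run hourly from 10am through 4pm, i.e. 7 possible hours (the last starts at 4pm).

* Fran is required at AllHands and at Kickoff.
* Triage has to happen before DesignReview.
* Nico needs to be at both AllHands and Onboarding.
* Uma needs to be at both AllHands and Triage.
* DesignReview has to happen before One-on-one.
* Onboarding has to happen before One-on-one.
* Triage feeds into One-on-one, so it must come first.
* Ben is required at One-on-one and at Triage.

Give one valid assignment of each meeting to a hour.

One-on-one=12pm, DesignReview=11am, Onboarding=10am, Triage=10am, AllHands=11am, Kickoff=10am

Checking: DesignReview(11am) before One-on-one(12pm); Triage(10am) before One-on-one(12pm); Onboarding(10am) before One-on-one(12pm); Triage(10am) before DesignReview(11am); One-on-one(12pm) != Triage(10am); AllHands(11am) != Triage(10am); AllHands(11am) != Onboarding(10am); AllHands(11am) != Kickoff(10am).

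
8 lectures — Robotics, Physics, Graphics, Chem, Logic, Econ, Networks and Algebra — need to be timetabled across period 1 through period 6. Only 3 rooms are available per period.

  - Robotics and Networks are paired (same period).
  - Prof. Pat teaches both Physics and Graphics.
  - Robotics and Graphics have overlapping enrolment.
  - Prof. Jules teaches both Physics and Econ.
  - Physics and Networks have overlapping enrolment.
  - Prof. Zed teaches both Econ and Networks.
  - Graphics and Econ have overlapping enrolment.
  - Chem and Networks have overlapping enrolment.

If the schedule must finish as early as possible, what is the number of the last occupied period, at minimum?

With at most 3 per period and 8 lectures, at least 3 periods are needed.
Could 3 periods be enough, i.e. nothing placed later than period 3? No: Robotics, Physics, Graphics and Econ must all be in different periods (Robotics/Physics can't share; Robotics/Graphics can't share; Robotics/Econ can't share; Physics/Graphics can't share; Physics/Econ can't share; Graphics/Econ can't share), but only 3 periods are available: 4 lectures can't fit in 3 distinct periods.
So 3 periods is not enough.
4 works (last occupied period: period 4): for example Algebra -> period 2, Econ -> period 4, Logic -> period 1, Robotics -> period 1, Chem -> period 2, Graphics -> period 3, Networks -> period 1, Physics -> period 2.

period 4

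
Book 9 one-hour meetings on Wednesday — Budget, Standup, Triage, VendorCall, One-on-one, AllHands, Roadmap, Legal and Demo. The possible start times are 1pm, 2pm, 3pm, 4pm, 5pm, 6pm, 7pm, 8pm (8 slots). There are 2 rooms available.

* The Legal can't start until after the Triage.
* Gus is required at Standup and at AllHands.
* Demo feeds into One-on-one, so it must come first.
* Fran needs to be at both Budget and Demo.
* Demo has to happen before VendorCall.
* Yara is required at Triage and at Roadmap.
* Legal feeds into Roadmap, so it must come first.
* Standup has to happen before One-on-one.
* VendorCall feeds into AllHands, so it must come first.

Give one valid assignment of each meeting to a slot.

VendorCall=2pm; AllHands=3pm; Triage=3pm; Demo=1pm; Roadmap=5pm; Legal=4pm; Budget=4pm; One-on-one=2pm; Standup=1pm

Checking: VendorCall(2pm) before AllHands(3pm); Legal(4pm) before Roadmap(5pm); Demo(1pm) before One-on-one(2pm); Demo(1pm) before VendorCall(2pm); Triage(3pm) before Legal(4pm); Standup(1pm) before One-on-one(2pm); Triage(3pm) != Roadmap(5pm); Budget(4pm) != Demo(1pm); Standup(1pm) != AllHands(3pm); max 2 per slot (cap 2).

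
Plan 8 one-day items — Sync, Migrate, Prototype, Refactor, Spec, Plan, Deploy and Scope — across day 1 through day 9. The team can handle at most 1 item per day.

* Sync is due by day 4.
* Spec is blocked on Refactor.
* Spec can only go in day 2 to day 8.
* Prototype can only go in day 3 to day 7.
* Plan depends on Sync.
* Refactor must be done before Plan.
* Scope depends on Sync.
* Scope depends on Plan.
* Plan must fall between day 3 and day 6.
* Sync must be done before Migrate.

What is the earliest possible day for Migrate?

Precedence pushes Migrate to at least day 2.
Migrate at day 2 is achievable: Prototype in day 5, Deploy in day 8, Refactor in day 3, Plan in day 4, Scope in day 7, Sync in day 1, Migrate in day 2, Spec in day 6.

day 2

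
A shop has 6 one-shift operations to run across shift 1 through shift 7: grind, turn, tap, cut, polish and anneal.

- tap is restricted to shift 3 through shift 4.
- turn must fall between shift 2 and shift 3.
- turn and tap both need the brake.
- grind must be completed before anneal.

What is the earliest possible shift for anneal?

shift 2

Precedence pushes anneal to at least shift 2.
anneal at shift 2 is achievable: polish -> shift 1, tap -> shift 3, turn -> shift 2, anneal -> shift 2, cut -> shift 1, grind -> shift 1.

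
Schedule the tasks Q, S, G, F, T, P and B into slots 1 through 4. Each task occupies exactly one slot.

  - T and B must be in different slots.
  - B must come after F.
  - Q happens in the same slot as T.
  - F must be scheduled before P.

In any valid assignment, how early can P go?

Precedence pushes P to at least 2.
P at 2 is achievable: B in 2; T in 1; G in 1; P in 2; S in 1; Q in 1; F in 1.

2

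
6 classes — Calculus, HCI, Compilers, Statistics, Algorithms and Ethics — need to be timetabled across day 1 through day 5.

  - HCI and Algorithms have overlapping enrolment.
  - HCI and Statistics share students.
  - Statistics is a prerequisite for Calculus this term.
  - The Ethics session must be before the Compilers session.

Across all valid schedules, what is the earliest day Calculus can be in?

day 2

Precedence pushes Calculus to at least day 2.
Calculus at day 2 is achievable: Compilers in day 2; Calculus in day 2; Statistics in day 1; HCI in day 2; Ethics in day 1; Algorithms in day 1.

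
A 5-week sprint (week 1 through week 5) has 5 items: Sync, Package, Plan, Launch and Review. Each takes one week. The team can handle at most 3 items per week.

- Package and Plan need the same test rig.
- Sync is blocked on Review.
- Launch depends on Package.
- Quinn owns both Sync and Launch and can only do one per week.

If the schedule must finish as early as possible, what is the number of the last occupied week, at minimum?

3

The precedence chain requires at least 2 distinct weeks.
With at most 3 per week and 5 work items, at least 2 weeks are needed.
Could 2 weeks be enough, i.e. nothing placed later than week 2? No: Sync must come after Review (at week 1 or later) → {week 2}; Launch must come after Package (at week 1 or later) → {week 2}; Launch can't share with Sync (week 2) → nothing is left.
So 2 weeks is not enough.
3 works (last occupied week: week 3): for example Sync -> week 2, Plan -> week 2, Package -> week 1, Launch -> week 3, Review -> week 1.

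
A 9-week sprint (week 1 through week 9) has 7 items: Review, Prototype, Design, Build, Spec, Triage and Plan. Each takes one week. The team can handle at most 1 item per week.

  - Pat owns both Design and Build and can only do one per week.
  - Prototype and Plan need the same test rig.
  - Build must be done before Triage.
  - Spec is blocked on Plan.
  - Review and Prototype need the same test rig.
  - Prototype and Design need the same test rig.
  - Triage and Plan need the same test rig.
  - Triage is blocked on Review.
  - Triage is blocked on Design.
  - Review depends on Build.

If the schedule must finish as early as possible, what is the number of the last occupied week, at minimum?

The precedence chain requires at least 3 distinct weeks.
With at most 1 per week and 7 work items, at least 7 weeks are needed.
7 works (last occupied week: week 7): for example Spec -> week 6, Review -> week 2, Design -> week 3, Prototype -> week 7, Build -> week 1, Triage -> week 4, Plan -> week 5.

week 7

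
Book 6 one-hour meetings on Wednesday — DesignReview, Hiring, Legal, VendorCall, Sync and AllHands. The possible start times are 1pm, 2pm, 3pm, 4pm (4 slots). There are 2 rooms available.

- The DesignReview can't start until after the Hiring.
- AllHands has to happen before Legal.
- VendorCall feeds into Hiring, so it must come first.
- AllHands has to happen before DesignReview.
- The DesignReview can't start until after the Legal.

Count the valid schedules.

Splitting on DesignReview: it can be 3pm (2), 4pm (24). Listing each branch's schedules as (Hiring, Legal, VendorCall, Sync, AllHands):
DesignReview=3pm: (2pm,2pm,1pm,3pm,1pm) (2pm,2pm,1pm,4pm,1pm) — 2.
DesignReview=4pm: (2pm,2pm,1pm,3pm,1pm) (2pm,2pm,1pm,4pm,1pm) (2pm,3pm,1pm,1pm,2pm) (2pm,3pm,1pm,2pm,1pm) (2pm,3pm,1pm,3pm,1pm) (2pm,3pm,1pm,3pm,2pm) (2pm,3pm,1pm,4pm,1pm) (2pm,3pm,1pm,4pm,2pm) (3pm,2pm,1pm,2pm,1pm) (3pm,2pm,1pm,3pm,1pm) (3pm,2pm,1pm,4pm,1pm) (3pm,2pm,2pm,1pm,1pm) (3pm,2pm,2pm,3pm,1pm) (3pm,2pm,2pm,4pm,1pm) (3pm,3pm,1pm,1pm,2pm) (3pm,3pm,1pm,2pm,1pm) (3pm,3pm,1pm,2pm,2pm) (3pm,3pm,1pm,4pm,1pm) (3pm,3pm,1pm,4pm,2pm) (3pm,3pm,2pm,1pm,1pm) (3pm,3pm,2pm,1pm,2pm) (3pm,3pm,2pm,2pm,1pm) (3pm,3pm,2pm,4pm,1pm) (3pm,3pm,2pm,4pm,2pm) — 24.
Summing: 2 + 24 = 26.

26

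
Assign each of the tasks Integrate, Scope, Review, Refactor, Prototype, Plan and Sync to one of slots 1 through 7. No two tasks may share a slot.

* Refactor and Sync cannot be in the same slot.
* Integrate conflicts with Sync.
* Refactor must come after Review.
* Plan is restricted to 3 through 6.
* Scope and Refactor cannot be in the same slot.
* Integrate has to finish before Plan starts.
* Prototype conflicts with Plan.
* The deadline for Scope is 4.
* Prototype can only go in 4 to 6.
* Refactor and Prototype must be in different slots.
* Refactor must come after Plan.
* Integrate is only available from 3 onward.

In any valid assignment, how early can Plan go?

4

Plan is available from 3; precedence pushes Plan to at least 4; Plan's own window allows nothing later than 6.
Plan at 4 is achievable: Sync -> 7, Prototype -> 5, Integrate -> 3, Scope -> 1, Review -> 2, Plan -> 4, Refactor -> 6.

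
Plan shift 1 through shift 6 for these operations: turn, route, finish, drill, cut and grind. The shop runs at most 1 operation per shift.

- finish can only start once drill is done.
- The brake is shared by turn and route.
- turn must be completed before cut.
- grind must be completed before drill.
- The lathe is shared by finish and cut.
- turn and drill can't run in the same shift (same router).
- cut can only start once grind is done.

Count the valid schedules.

Splitting on turn: it can be shift 1 (15), shift 2 (15), shift 3 (12), shift 4 (8), shift 5 (4). Listing each branch's schedules as (route, finish, drill, cut, grind) by shift number:
turn=shift 1: (2,5,4,6,3) (2,6,4,5,3) (2,6,5,4,3) (3,5,4,6,2) (3,6,4,5,2) (3,6,5,4,2) (4,5,3,6,2) (4,6,3,5,2) (4,6,5,3,2) (5,4,3,6,2) (5,6,3,4,2) (5,6,4,3,2) (6,4,3,5,2) (6,5,3,4,2) (6,5,4,3,2) — 15.
turn=shift 2: (1,5,4,6,3) (1,6,4,5,3) (1,6,5,4,3) (3,5,4,6,1) (3,6,4,5,1) (3,6,5,4,1) (4,5,3,6,1) (4,6,3,5,1) (4,6,5,3,1) (5,4,3,6,1) (5,6,3,4,1) (5,6,4,3,1) (6,4,3,5,1) (6,5,3,4,1) (6,5,4,3,1) — 15.
turn=shift 3: (1,5,4,6,2) (1,6,4,5,2) (1,6,5,4,2) (2,5,4,6,1) (2,6,4,5,1) (2,6,5,4,1) (4,5,2,6,1) (4,6,2,5,1) (5,4,2,6,1) (5,6,2,4,1) (6,4,2,5,1) (6,5,2,4,1) — 12.
turn=shift 4: (1,5,3,6,2) (1,6,3,5,2) (2,5,3,6,1) (2,6,3,5,1) (3,5,2,6,1) (3,6,2,5,1) (5,3,2,6,1) (6,3,2,5,1) — 8.
turn=shift 5: (1,4,3,6,2) (2,4,3,6,1) (3,4,2,6,1) (4,3,2,6,1) — 4.
Summing: 15 + 15 + 12 + 8 + 4 = 54.

54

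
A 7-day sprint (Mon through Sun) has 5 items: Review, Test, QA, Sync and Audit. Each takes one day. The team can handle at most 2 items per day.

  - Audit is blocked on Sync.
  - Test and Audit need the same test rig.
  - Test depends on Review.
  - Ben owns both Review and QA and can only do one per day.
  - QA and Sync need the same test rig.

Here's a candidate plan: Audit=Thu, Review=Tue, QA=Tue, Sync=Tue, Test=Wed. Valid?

Invalid. Ben owns both Review and QA and can only do one per day.

Audit is blocked on Sync — holds.
Ben owns both Review and QA and can only do one per day — violated.
The team can handle at most 2 items per day — violated.
QA and Sync need the same test rig — violated.
Test depends on Review — holds.
Test and Audit need the same test rig — holds.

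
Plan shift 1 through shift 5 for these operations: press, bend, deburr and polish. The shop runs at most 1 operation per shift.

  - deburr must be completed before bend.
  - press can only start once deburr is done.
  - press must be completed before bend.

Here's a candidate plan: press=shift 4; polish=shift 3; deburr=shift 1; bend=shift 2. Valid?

No — it violates: press must be completed before bend

press must be completed before bend — violated.
The shop runs at most 1 operation per shift — holds.
press can only start once deburr is done — holds.
deburr must be completed before bend — holds.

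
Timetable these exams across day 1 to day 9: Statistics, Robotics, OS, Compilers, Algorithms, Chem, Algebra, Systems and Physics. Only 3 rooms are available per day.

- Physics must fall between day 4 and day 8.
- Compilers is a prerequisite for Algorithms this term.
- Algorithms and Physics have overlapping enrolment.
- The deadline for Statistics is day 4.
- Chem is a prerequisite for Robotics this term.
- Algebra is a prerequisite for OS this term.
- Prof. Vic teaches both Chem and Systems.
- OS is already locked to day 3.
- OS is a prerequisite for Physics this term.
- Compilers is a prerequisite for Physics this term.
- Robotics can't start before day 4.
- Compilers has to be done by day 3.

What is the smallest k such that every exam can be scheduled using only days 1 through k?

4 days

The precedence chain requires at least 3 distinct days.
With at most 3 per day and 9 exams, at least 3 days are needed.
Robotics can't be placed before day 4, so the schedule must run through at least day 4.
4 works (last occupied day: day 4): for example Physics=day 4; Chem=day 1; OS=day 3; Systems=day 2; Robotics=day 4; Algebra=day 1; Statistics=day 2; Compilers=day 1; Algorithms=day 2.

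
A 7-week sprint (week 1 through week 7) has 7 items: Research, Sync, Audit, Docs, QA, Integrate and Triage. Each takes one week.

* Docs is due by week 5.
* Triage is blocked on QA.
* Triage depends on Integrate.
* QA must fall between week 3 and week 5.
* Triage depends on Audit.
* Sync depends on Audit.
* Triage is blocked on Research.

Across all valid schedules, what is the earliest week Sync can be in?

Precedence pushes Sync to at least week 2.
Sync at week 2 is achievable: Research=week 1; Triage=week 4; Sync=week 2; Integrate=week 1; Audit=week 1; QA=week 3; Docs=week 1.

week 2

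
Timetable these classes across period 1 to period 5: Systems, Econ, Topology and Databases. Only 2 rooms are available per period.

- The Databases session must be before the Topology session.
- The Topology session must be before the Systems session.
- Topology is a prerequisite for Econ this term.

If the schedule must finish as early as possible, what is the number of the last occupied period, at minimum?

period 3

The precedence chain requires at least 3 distinct periods.
With at most 2 per period and 4 classes, at least 2 periods are needed.
3 works (last occupied period: period 3): for example Topology in period 2; Systems in period 3; Econ in period 3; Databases in period 1.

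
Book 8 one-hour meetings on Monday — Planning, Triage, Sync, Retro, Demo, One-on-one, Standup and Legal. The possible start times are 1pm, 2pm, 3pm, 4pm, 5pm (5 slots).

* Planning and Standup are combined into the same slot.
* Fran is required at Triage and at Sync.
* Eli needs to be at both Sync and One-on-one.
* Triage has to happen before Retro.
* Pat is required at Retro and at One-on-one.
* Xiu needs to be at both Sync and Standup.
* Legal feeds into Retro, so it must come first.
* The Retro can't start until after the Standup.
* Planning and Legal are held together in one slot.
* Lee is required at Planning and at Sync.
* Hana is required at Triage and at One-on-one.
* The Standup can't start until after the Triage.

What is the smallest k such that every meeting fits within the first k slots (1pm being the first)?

3

The precedence chain requires at least 3 distinct slots.
3 works (last occupied slot: 3pm): for example Standup=2pm; Legal=2pm; Sync=3pm; Triage=1pm; One-on-one=2pm; Retro=3pm; Demo=1pm; Planning=2pm.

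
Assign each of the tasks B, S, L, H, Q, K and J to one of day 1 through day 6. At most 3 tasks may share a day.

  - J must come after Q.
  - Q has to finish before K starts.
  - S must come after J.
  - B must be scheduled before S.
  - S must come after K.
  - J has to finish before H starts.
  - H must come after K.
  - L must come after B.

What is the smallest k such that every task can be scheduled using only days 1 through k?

3 days

The precedence chain requires at least 3 distinct days.
With at most 3 per day and 7 tasks, at least 3 days are needed.
3 works (last occupied day: day 3): for example Q in day 1; J in day 2; L in day 2; B in day 1; K in day 2; S in day 3; H in day 3.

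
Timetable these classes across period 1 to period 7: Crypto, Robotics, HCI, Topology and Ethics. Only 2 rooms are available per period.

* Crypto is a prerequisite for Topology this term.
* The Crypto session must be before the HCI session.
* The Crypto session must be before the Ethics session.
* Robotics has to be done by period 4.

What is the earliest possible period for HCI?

Precedence pushes HCI to at least period 2.
HCI at period 2 is achievable: Ethics -> period 3; Topology -> period 2; Robotics -> period 1; HCI -> period 2; Crypto -> period 1.

period 2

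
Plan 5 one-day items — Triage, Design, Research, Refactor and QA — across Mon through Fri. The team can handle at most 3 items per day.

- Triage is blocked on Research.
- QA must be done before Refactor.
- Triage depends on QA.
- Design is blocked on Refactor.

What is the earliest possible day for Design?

Precedence pushes Design to at least Wed.
Design at Wed is achievable: Triage in Tue, QA in Mon, Design in Wed, Research in Mon, Refactor in Tue.

Wed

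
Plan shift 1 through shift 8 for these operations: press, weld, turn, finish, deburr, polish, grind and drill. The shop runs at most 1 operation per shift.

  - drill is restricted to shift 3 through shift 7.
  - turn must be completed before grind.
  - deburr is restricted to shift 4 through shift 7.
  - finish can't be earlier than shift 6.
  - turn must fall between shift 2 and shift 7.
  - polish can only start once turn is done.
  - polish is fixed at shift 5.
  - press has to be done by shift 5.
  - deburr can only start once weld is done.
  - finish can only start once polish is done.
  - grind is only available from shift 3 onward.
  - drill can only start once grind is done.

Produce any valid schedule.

turn in shift 2; finish in shift 8; deburr in shift 4; press in shift 1; drill in shift 7; grind in shift 6; polish in shift 5; weld in shift 3

Checking: polish(shift 5) before finish(shift 8); turn(shift 2) before polish(shift 5); grind(shift 6) before drill(shift 7); turn(shift 2) before grind(shift 6); weld(shift 3) before deburr(shift 4); finish=shift 8 in [shift 6,shift 8]; grind=shift 6 in [shift 3,shift 8]; drill=shift 7 in [shift 3,shift 7]; polish=shift 5 in [shift 5,shift 5]; deburr=shift 4 in [shift 4,shift 7]; press=shift 1 in [shift 1,shift 5]; turn=shift 2 in [shift 2,shift 7]; max 1 per shift (cap 1).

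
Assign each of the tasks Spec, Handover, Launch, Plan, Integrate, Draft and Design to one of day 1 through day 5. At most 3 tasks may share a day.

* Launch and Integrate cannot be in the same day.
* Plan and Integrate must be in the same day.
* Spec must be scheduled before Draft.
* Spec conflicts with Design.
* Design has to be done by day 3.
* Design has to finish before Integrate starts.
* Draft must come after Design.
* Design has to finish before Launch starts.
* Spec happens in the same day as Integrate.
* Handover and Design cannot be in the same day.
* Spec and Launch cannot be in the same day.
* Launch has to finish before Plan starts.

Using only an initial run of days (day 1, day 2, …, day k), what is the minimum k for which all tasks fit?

4

The precedence chain requires at least 4 distinct days.
With at most 3 per day and 7 tasks, at least 3 days are needed.
4 works (last occupied day: day 4): for example Design=day 1, Draft=day 4, Handover=day 2, Plan=day 3, Spec=day 3, Launch=day 2, Integrate=day 3.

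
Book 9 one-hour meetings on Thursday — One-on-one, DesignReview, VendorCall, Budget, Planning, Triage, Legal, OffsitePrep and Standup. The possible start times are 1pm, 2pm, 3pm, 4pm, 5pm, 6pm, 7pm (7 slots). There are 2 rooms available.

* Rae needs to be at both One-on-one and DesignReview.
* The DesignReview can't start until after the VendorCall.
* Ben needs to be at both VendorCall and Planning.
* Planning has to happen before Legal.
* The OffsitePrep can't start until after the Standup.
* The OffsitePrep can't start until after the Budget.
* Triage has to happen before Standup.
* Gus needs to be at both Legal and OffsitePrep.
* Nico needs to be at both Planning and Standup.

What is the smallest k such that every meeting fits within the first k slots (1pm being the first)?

The precedence chain requires at least 3 distinct slots.
With at most 2 per slot and 9 meetings, at least 5 slots are needed.
5 works (last occupied slot: 5pm): for example Standup -> 2pm, Budget -> 2pm, VendorCall -> 1pm, OffsitePrep -> 3pm, DesignReview -> 3pm, Triage -> 1pm, Legal -> 5pm, One-on-one -> 4pm, Planning -> 4pm.

5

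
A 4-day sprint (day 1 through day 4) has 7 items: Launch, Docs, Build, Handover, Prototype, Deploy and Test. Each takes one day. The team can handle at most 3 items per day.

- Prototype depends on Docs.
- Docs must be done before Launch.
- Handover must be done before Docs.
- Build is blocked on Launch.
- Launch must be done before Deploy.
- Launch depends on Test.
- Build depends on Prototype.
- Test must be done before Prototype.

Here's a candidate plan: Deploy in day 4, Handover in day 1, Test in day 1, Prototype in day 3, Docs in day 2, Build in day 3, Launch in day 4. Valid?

Launch must be done before Deploy — violated.
Launch depends on Test — holds.
Prototype depends on Docs — holds.
Test must be done before Prototype — holds.
Docs must be done before Launch — holds.
Build depends on Prototype — violated.
Handover must be done before Docs — holds.
Build is blocked on Launch — violated.
The team can handle at most 3 items per day — holds.

No. Build is blocked on Launch is not satisfied.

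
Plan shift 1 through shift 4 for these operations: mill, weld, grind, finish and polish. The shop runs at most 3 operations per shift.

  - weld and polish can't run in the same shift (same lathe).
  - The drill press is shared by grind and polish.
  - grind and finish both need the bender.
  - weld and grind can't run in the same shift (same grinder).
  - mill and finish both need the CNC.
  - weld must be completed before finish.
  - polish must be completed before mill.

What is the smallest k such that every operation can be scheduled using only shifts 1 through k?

The precedence chain requires at least 2 distinct shifts.
With at most 3 per shift and 5 operations, at least 2 shifts are needed.
Could 2 shifts be enough, i.e. nothing placed later than shift 2? No: mill must come after polish (at shift 1 or later) → {shift 2}; polish must come before mill (at shift 2 or earlier) → {shift 1}; finish must come after weld (at shift 1 or later) → {shift 2}; grind can't share with polish (shift 1) → {shift 2}; finish can't share with grind (shift 2) → nothing is left.
So 2 shifts is not enough.
3 works (last occupied shift: shift 3): for example weld in shift 1, grind in shift 3, finish in shift 2, polish in shift 2, mill in shift 3.

3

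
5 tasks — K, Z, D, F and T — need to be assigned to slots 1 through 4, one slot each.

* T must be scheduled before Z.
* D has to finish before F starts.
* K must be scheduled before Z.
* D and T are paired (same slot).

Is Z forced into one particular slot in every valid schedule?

Z can be 2 (e.g. K -> 1, F -> 2, T -> 1, D -> 1, Z -> 2) or 3 (e.g. D in 1, T in 1, K in 1, Z in 3, F in 2).

No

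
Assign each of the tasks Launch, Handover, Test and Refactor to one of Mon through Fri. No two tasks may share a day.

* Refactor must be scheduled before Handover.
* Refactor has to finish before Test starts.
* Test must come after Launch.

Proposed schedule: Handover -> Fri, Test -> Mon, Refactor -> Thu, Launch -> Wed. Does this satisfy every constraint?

No — it violates: Refactor has to finish before Test starts

Test must come after Launch — violated.
No two tasks may share a day — holds.
Refactor must be scheduled before Handover — holds.
Refactor has to finish before Test starts — violated.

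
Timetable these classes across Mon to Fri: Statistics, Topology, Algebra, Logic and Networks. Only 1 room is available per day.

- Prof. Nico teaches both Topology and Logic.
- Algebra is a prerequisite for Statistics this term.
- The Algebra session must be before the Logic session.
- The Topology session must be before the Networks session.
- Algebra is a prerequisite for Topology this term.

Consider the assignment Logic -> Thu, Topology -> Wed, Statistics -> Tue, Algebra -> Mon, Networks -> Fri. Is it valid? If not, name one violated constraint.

Valid

Algebra is a prerequisite for Topology this term — holds.
The Topology session must be before the Networks session — holds.
Only 1 room is available per day — holds.
The Algebra session must be before the Logic session — holds.
Prof. Nico teaches both Topology and Logic — holds.
Algebra is a prerequisite for Statistics this term — holds.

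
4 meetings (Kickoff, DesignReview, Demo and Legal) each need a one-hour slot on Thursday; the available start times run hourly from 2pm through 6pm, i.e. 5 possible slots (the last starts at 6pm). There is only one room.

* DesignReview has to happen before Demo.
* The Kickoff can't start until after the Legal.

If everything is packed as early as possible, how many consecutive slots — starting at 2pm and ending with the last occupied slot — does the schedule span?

4 slots

The precedence chain requires at least 2 distinct slots.
With at most 1 per slot and 4 meetings, at least 4 slots are needed.
4 works (last occupied slot: 5pm): for example Legal in 2pm, Demo in 5pm, Kickoff in 3pm, DesignReview in 4pm.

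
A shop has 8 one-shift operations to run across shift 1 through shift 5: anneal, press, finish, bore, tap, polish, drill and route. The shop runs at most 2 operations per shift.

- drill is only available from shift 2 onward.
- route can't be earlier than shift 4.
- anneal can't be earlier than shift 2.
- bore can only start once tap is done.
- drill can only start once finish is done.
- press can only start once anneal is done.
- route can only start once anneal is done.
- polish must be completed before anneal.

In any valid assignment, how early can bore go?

shift 2

Precedence pushes bore to at least shift 2.
bore at shift 2 is achievable: drill in shift 4; route in shift 4; bore in shift 2; polish in shift 1; press in shift 3; anneal in shift 2; finish in shift 3; tap in shift 1.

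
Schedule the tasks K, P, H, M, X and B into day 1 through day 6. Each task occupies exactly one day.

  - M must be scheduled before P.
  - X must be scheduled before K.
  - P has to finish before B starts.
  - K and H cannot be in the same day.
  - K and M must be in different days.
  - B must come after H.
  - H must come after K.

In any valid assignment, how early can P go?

Precedence pushes P to at least day 2; downstream work caps P at day 5.
P at day 2 is achievable: P -> day 2, K -> day 2, M -> day 1, B -> day 4, X -> day 1, H -> day 3.

day 2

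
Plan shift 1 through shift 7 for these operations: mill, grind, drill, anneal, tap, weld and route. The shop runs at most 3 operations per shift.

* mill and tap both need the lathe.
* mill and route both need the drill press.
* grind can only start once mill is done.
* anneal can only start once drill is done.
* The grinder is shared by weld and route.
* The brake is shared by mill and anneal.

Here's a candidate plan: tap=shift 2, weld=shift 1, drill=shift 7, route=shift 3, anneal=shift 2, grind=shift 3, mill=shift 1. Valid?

No — it violates: anneal can only start once drill is done

anneal can only start once drill is done — violated.
The grinder is shared by weld and route — holds.
mill and route both need the drill press — holds.
mill and tap both need the lathe — holds.
The shop runs at most 3 operations per shift — holds.
grind can only start once mill is done — holds.
The brake is shared by mill and anneal — holds.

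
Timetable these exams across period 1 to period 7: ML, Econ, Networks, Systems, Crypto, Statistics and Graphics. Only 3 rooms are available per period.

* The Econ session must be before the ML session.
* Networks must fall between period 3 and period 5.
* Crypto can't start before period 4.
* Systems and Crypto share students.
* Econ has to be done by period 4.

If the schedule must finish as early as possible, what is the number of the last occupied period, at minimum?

The precedence chain requires at least 2 distinct periods.
With at most 3 per period and 7 exams, at least 3 periods are needed.
Crypto can't be placed before period 4, so the schedule must run through at least period 4.
4 works (last occupied period: period 4): for example Systems in period 1; Econ in period 1; Crypto in period 4; Networks in period 3; Statistics in period 1; ML in period 2; Graphics in period 2.

4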